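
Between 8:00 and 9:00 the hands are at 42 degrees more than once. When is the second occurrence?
At t minutes past 8:00, the hour hand is at 30 x 8 + 0.5t degrees and the minute hand is at 6t degrees.
The smaller angle between them is 42 degrees when |30H - 5.5t| = 42 or |30H - 5.5t| = 318.
With H = 8, solve 30 x 8 - 5.5t = +/- target for each target:
  t = (30 x 8 - 42) / 5.5 = 36
  t = (30 x 8 + 42) / 5.5 = 51.27
  t = (30 x 8 - 318) / 5.5 = -14.18 (outside (0, 60))
  t = (30 x 8 + 318) / 5.5 = 101.45 (outside (0, 60))
Valid solutions in (0, 60): {36, 51.27} minutes.
The second occurrence is t = 51.27 minutes.
The hands form a 42-degree angle at 51.27 minutes past 8:00.

Final answer: 51.27 minutes past 8:00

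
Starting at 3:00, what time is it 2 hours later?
Starting time: 3:00
Adding 0 minutes to 0 minutes: 0 + 0 = 0 minutes
Adding 2 hours: 3 + 2 = 5
Final time: 5:00

Final answer: 5:00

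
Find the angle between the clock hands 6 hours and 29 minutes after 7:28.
First find the time 6 hours and 29 minutes after 7:28.
Total minutes: 7 x 60 + 28 + 6 x 60 + 29 = 837.
837 mod 720 = 117 minutes = 1:57.
Now compute the angle at 1:57:
Hour hand: 1 x 30 + 57 x 0.5 = 58.5 degrees
Minute hand: 57 x 6 = 342 degrees
Difference: |58.5 - 342| = 283.5 degrees
Smaller angle: 360 - 283.5 = 76.5 degrees

Final answer: 76.5 degrees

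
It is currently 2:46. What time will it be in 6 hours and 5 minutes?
Starting time: 2:46
Adding 5 minutes to 46 minutes: 46 + 5 = 51 minutes
Adding 6 hours: 2 + 6 = 8
Final time: 8:51

Final answer: 8:51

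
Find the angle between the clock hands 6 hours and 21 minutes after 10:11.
First find the time 6 hours and 21 minutes after 10:11.
Total minutes: 10 x 60 + 11 + 6 x 60 + 21 = 992.
992 mod 720 = 272 minutes = 4:32.
Now compute the angle at 4:32:
Hour hand: 4 x 30 + 32 x 0.5 = 136 degrees
Minute hand: 32 x 6 = 192 degrees
Difference: |136 - 192| = 56 degrees
The angle is 56 degrees

Final answer: 56 degrees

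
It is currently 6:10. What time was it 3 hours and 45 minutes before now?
Starting time: 6:10 = 370 total minutes past 12:00
Subtracting: 3 hours and 45 minutes = 225 minutes
370 - 225 = 145 minutes
= 2 hours and 25 minutes past 12:00 = 2:25

Final answer: 2:25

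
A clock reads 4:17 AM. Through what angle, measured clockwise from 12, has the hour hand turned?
The hour hand moves 30 degrees per hour and 0.5 degrees per minute.
At 4:17: (4) x 30 + 17 x 0.5 = 120 + 8.5 = 128.5 degrees

Final answer: 128.5 degrees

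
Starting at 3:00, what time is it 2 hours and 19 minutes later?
Starting time: 3:00
Adding 19 minutes to 0 minutes: 0 + 19 = 19 minutes
Adding 2 hours: 3 + 2 = 5
Final time: 5:19

Final answer: 5:19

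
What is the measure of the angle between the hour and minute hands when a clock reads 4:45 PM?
Hour hand position: 4 x 30 + 45 x 0.5 = 142.5 degrees
Minute hand position: 45 x 6 = 270 degrees
Difference: |142.5 - 270| = 127.5 degrees
The angle between the hands is 127.5 degrees

Final answer: 127.5 degrees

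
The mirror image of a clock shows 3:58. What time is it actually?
Reflection across the vertical (12-6) axis maps a hand at angle A degrees to (360 - A) degrees, which sends a reading of T minutes past 12:00 to (720 - T) minutes past 12:00.
Mirror reads 3:58 = 238 minutes past 12:00.
Actual time: (720 - 238) mod 720 = 482 minutes = 8:02.

Final answer: 8:02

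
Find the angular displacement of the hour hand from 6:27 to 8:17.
The hour hand moves 0.5 degrees per minute.
Time elapsed: 8:17 - 6:27 = 110 minutes
Angular displacement: 110 x 0.5 = 55 degrees

Final answer: 55 degrees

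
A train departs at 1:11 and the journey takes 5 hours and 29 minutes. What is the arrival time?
Starting time: 1:11
Adding 29 minutes to 11 minutes: 11 + 29 = 40 minutes
Adding 5 hours: 1 + 5 = 6
Final time: 6:40

Final answer: 6:40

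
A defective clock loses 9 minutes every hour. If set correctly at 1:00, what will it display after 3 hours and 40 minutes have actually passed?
For every 60 true minutes, the faulty clock advances 60 - 9 = 51 minutes.
True elapsed: 3 hours and 40 minutes = 220 minutes.
Faulty clock advances: 220 x 51/60 = 187 minutes (drift: 33 minutes behind).
Shown time: 1:00 + 187 minutes = 4:07.

Final answer: 4:07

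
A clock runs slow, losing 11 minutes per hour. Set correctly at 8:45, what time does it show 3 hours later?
For every 60 true minutes, the faulty clock advances 60 - 11 = 49 minutes.
True elapsed: 3 hours = 180 minutes.
Faulty clock advances: 180 x 49/60 = 147 minutes (drift: 33 minutes behind).
Shown time: 8:45 + 147 minutes = 11:12.

Final answer: 11:12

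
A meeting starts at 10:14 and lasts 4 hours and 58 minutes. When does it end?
Starting time: 10:14
Adding 58 minutes to 14 minutes: 14 + 58 = 72 minutes = 1 hour and 12 minutes
Adding 4 hours: 10 + 4 + 1 (carry) = 15 - 12 = 3
Final time: 3:12

Final answer: 3:12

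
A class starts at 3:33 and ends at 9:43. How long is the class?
From 3:33 to 9:43:
(9 x 60 + 43) - (3 x 60 + 33) = 583 - 213 = 370 minutes
= 6 hours and 10 minutes

Final answer: 6 hours and 10 minutes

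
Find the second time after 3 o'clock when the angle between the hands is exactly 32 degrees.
At t minutes past 3:00, the hour hand is at 30 x 3 + 0.5t degrees and the minute hand is at 6t degrees.
The smaller angle between them is 32 degrees when |30H - 5.5t| = 32 or |30H - 5.5t| = 328.
With H = 3, solve 30 x 3 - 5.5t = +/- target for each target:
  t = (30 x 3 - 32) / 5.5 = 10.55
  t = (30 x 3 + 32) / 5.5 = 22.18
  t = (30 x 3 - 328) / 5.5 = -43.27 (outside (0, 60))
  t = (30 x 3 + 328) / 5.5 = 76 (outside (0, 60))
Valid solutions in (0, 60): {10.55, 22.18} minutes.
The second occurrence is t = 22.18 minutes.
The hands form a 32-degree angle at 22.18 minutes past 3:00.

Final answer: 22.18 minutes past 3:00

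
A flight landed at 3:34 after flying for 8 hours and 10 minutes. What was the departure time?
Starting time: 3:34 = 214 total minutes past 12:00
Subtracting: 8 hours and 10 minutes = 490 minutes
214 - 490 = -276 (negative, add 12 hours = 720) = 444 minutes
= 7 hours and 24 minutes past 12:00 = 7:24

Final answer: 7:24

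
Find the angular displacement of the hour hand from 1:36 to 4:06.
The hour hand moves 0.5 degrees per minute.
Time elapsed: 4:06 - 1:36 = 150 minutes
Angular displacement: 150 x 0.5 = 75 degrees

Final answer: 75 degrees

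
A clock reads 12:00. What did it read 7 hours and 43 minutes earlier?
Starting time: 12:00 = 0 total minutes past 12:00
Subtracting: 7 hours and 43 minutes = 463 minutes
0 - 463 = -463 (negative, add 12 hours = 720) = 257 minutes
= 4 hours and 17 minutes past 12:00 = 4:17

Final answer: 4:17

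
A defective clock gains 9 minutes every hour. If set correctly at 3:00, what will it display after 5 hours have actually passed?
For every 60 true minutes, the faulty clock advances 60 + 9 = 69 minutes.
True elapsed: 5 hours = 300 minutes.
Faulty clock advances: 300 x 69/60 = 345 minutes (drift: 45 minutes ahead).
Shown time: 3:00 + 345 minutes = 8:45.

Final answer: 8:45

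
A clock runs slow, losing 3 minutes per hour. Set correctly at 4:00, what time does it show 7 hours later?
For every 60 true minutes, the faulty clock advances 60 - 3 = 57 minutes.
True elapsed: 7 hours = 420 minutes.
Faulty clock advances: 420 x 57/60 = 399 minutes (drift: 21 minutes behind).
Shown time: 4:00 + 399 minutes = 10:39.

Final answer: 10:39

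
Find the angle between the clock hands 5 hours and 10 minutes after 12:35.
First find the time 5 hours and 10 minutes after 12:35.
Total minutes: 12 x 60 + 35 + 5 x 60 + 10 = 1065.
1065 mod 720 = 345 minutes = 5:45.
Now compute the angle at 5:45:
Hour hand: 5 x 30 + 45 x 0.5 = 172.5 degrees
Minute hand: 45 x 6 = 270 degrees
Difference: |172.5 - 270| = 97.5 degrees
The angle is 97.5 degrees

Final answer: 97.5 degrees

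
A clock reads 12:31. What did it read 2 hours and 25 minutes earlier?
Starting time: 12:31 = 31 total minutes past 12:00
Subtracting: 2 hours and 25 minutes = 145 minutes
31 - 145 = -114 (negative, add 12 hours = 720) = 606 minutes
= 10 hours and 6 minutes past 12:00 = 10:06

Final answer: 10:06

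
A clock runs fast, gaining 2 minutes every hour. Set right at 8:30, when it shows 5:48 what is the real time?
For every 60 true minutes, the faulty clock advances 62 minutes, so 1 faulty-clock minute corresponds to 60/62 true minutes.
From 8:30 to 5:48 on the faulty dial is 558 minutes.
True elapsed: 558 x 60/62 = 540 minutes = 9 hours.
True time: 8:30 + 9 hours = 5:30.

Final answer: 5:30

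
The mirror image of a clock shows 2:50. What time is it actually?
Reflection across the vertical (12-6) axis maps a hand at angle A degrees to (360 - A) degrees, which sends a reading of T minutes past 12:00 to (720 - T) minutes past 12:00.
Mirror reads 2:50 = 170 minutes past 12:00.
Actual time: (720 - 170) mod 720 = 550 minutes = 9:10.

Final answer: 9:10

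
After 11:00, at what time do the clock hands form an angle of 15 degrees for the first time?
At t minutes past 11:00, the hour hand is at 30 x 11 + 0.5t degrees and the minute hand is at 6t degrees.
The smaller angle between them is 15 degrees when |30H - 5.5t| = 15 or |30H - 5.5t| = 345.
With H = 11, solve 30 x 11 - 5.5t = +/- target for each target:
  t = (30 x 11 - 15) / 5.5 = 57.27
  t = (30 x 11 + 15) / 5.5 = 62.73 (outside (0, 60))
  t = (30 x 11 - 345) / 5.5 = -2.73 (outside (0, 60))
  t = (30 x 11 + 345) / 5.5 = 122.73 (outside (0, 60))
Valid solutions in (0, 60): {57.27} minutes.
The first occurrence is t = 57.27 minutes.
The hands form a 15-degree angle at 57.27 minutes past 11:00.

Final answer: 57.27 minutes past 11:00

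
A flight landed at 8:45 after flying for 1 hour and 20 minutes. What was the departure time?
Starting time: 8:45 = 525 total minutes past 12:00
Subtracting: 1 hour and 20 minutes = 80 minutes
525 - 80 = 445 minutes
= 7 hours and 25 minutes past 12:00 = 7:25

Final answer: 7:25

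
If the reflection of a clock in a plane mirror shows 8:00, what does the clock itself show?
Reflection across the vertical (12-6) axis maps a hand at angle A degrees to (360 - A) degrees, which sends a reading of T minutes past 12:00 to (720 - T) minutes past 12:00.
Mirror reads 8:00 = 480 minutes past 12:00.
Actual time: (720 - 480) mod 720 = 240 minutes = 4:00.

Final answer: 4:00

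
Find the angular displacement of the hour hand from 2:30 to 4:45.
The hour hand moves 0.5 degrees per minute.
Time elapsed: 4:45 - 2:30 = 135 minutes
Angular displacement: 135 x 0.5 = 67.5 degrees

Final answer: 67.5 degrees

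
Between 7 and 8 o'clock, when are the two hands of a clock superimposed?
The minute hand gains 5.5 degrees per minute on the hour hand.
At 7:00, the hour hand is at 210 degrees and the minute hand is at 0 degrees.
The gap is 210 degrees. Time to close: 210/5.5 = 60 x 7/11 = 38.18 minutes.
The hands overlap at 38.18 minutes past 7:00.

Final answer: 38.18 minutes past 7:00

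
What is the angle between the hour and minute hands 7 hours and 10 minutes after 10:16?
First find the time 7 hours and 10 minutes after 10:16.
Total minutes: 10 x 60 + 16 + 7 x 60 + 10 = 1046.
1046 mod 720 = 326 minutes = 5:26.
Now compute the angle at 5:26:
Hour hand: 5 x 30 + 26 x 0.5 = 163 degrees
Minute hand: 26 x 6 = 156 degrees
Difference: |163 - 156| = 7 degrees
The angle is 7 degrees

Final answer: 7 degrees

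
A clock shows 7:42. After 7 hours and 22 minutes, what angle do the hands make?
First find the time 7 hours and 22 minutes after 7:42.
Total minutes: 7 x 60 + 42 + 7 x 60 + 22 = 904.
904 mod 720 = 184 minutes = 3:04.
Now compute the angle at 3:04:
Hour hand: 3 x 30 + 4 x 0.5 = 92 degrees
Minute hand: 4 x 6 = 24 degrees
Difference: |92 - 24| = 68 degrees
The angle is 68 degrees

Final answer: 68 degrees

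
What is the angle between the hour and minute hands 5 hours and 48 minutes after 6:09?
First find the time 5 hours and 48 minutes after 6:09.
Total minutes: 6 x 60 + 9 + 5 x 60 + 48 = 717.
717 mod 720 = 717 minutes = 11:57.
Now compute the angle at 11:57:
Hour hand: 11 x 30 + 57 x 0.5 = 358.5 degrees
Minute hand: 57 x 6 = 342 degrees
Difference: |358.5 - 342| = 16.5 degrees
The angle is 16.5 degrees

Final answer: 16.5 degrees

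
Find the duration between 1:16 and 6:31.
From 1:16 to 6:31:
(6 x 60 + 31) - (1 x 60 + 16) = 391 - 76 = 315 minutes
= 5 hours and 15 minutes

Final answer: 5 hours and 15 minutes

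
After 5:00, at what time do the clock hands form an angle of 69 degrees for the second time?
At t minutes past 5:00, the hour hand is at 30 x 5 + 0.5t degrees and the minute hand is at 6t degrees.
The smaller angle between them is 69 degrees when |30H - 5.5t| = 69 or |30H - 5.5t| = 291.
With H = 5, solve 30 x 5 - 5.5t = +/- target for each target:
  t = (30 x 5 - 69) / 5.5 = 14.73
  t = (30 x 5 + 69) / 5.5 = 39.82
  t = (30 x 5 - 291) / 5.5 = -25.64 (outside (0, 60))
  t = (30 x 5 + 291) / 5.5 = 80.18 (outside (0, 60))
Valid solutions in (0, 60): {14.73, 39.82} minutes.
The second occurrence is t = 39.82 minutes.
The hands form a 69-degree angle at 39.82 minutes past 5:00.

Final answer: 39.82 minutes past 5:00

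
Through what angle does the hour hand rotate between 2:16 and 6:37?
The hour hand moves 0.5 degrees per minute.
Time elapsed: 6:37 - 2:16 = 261 minutes
Angular displacement: 261 x 0.5 = 130.5 degrees

Final answer: 130.5 degrees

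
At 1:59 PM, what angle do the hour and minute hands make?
Hour hand position: 1 x 30 + 59 x 0.5 = 59.5 degrees
Minute hand position: 59 x 6 = 354 degrees
Difference: |59.5 - 354| = 294.5 degrees
Since 294.5 > 180, the smaller angle is 360 - 294.5 = 65.5 degrees

Final answer: 65.5 degrees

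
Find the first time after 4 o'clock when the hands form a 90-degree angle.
At t minutes past 4:00, the hour hand is at 30 x 4 + 0.5t degrees and the minute hand is at 6t degrees.
The smaller angle between them is 90 degrees when |30H - 5.5t| = 90 or |30H - 5.5t| = 270.
With H = 4, solve 30 x 4 - 5.5t = +/- target for each target:
  t = (30 x 4 - 90) / 5.5 = 5.45
  t = (30 x 4 + 90) / 5.5 = 38.18
  t = (30 x 4 - 270) / 5.5 = -27.27 (outside (0, 60))
  t = (30 x 4 + 270) / 5.5 = 70.91 (outside (0, 60))
Valid solutions in (0, 60): {5.45, 38.18} minutes.
First occurrence: t = 5.45 minutes.
The hands are at right angles at 5.45 minutes past 4:00.

Final answer: 5.45 minutes past 4:00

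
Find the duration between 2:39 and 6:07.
From 2:39 to 6:07:
(6 x 60 + 7) - (2 x 60 + 39) = 367 - 159 = 208 minutes
= 3 hours and 28 minutes

Final answer: 3 hours and 28 minutes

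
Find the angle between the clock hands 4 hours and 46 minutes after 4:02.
First find the time 4 hours and 46 minutes after 4:02.
Total minutes: 4 x 60 + 2 + 4 x 60 + 46 = 528.
528 mod 720 = 528 minutes = 8:48.
Now compute the angle at 8:48:
Hour hand: 8 x 30 + 48 x 0.5 = 264 degrees
Minute hand: 48 x 6 = 288 degrees
Difference: |264 - 288| = 24 degrees
The angle is 24 degrees

Final answer: 24 degrees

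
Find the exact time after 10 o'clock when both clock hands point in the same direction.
The minute hand gains 5.5 degrees per minute on the hour hand.
At 10:00, the hour hand is at 300 degrees and the minute hand is at 0 degrees.
The gap is 300 degrees. Time to close: 300/5.5 = 60 x 10/11 = 54.55 minutes.
The hands overlap at 54.55 minutes past 10:00.

Final answer: 54.55 minutes past 10:00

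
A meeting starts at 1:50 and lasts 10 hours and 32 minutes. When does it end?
Starting time: 1:50
Adding 32 minutes to 50 minutes: 50 + 32 = 82 minutes = 1 hour and 22 minutes
Adding 10 hours: 1 + 10 + 1 (carry) = 12
Final time: 12:22

Final answer: 12:22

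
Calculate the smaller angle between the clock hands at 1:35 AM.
Hour hand position: 1 x 30 + 35 x 0.5 = 47.5 degrees
Minute hand position: 35 x 6 = 210 degrees
Difference: |47.5 - 210| = 162.5 degrees
The angle between the hands is 162.5 degrees

Final answer: 162.5 degrees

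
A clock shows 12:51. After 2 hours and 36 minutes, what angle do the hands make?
First find the time 2 hours and 36 minutes after 12:51.
Total minutes: 12 x 60 + 51 + 2 x 60 + 36 = 927.
927 mod 720 = 207 minutes = 3:27.
Now compute the angle at 3:27:
Hour hand: 3 x 30 + 27 x 0.5 = 103.5 degrees
Minute hand: 27 x 6 = 162 degrees
Difference: |103.5 - 162| = 58.5 degrees
The angle is 58.5 degrees

Final answer: 58.5 degrees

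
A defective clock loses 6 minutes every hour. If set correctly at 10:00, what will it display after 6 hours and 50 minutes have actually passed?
For every 60 true minutes, the faulty clock advances 60 - 6 = 54 minutes.
True elapsed: 6 hours and 50 minutes = 410 minutes.
Faulty clock advances: 410 x 54/60 = 369 minutes (drift: 41 minutes behind).
Shown time: 10:00 + 369 minutes = 4:09.

Final answer: 4:09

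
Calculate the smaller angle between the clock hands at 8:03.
Hour hand position: 8 x 30 + 3 x 0.5 = 241.5 degrees
Minute hand position: 3 x 6 = 18 degrees
Difference: |241.5 - 18| = 223.5 degrees
Since 223.5 > 180, the smaller angle is 360 - 223.5 = 136.5 degrees

Final answer: 136.5 degrees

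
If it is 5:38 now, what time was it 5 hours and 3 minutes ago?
Starting time: 5:38 = 338 total minutes past 12:00
Subtracting: 5 hours and 3 minutes = 303 minutes
338 - 303 = 35 minutes
= 35 minutes past 12:00 = 12:35

Final answer: 12:35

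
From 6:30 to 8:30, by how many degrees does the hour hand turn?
The hour hand moves 0.5 degrees per minute.
Time elapsed: 8:30 - 6:30 = 120 minutes
Angular displacement: 120 x 0.5 = 60 degrees

Final answer: 60 degrees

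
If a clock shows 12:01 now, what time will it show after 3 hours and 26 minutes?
Starting time: 12:01
Adding 26 minutes to 1 minute: 1 + 26 = 27 minutes
Adding 3 hours: 12 + 3 = 15 - 12 = 3
Final time: 3:27

Final answer: 3:27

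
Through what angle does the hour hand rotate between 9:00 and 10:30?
The hour hand moves 0.5 degrees per minute.
Time elapsed: 10:30 - 9:00 = 90 minutes
Angular displacement: 90 x 0.5 = 45 degrees

Final answer: 45 degrees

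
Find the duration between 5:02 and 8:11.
From 5:02 to 8:11:
(8 x 60 + 11) - (5 x 60 + 2) = 491 - 302 = 189 minutes
= 3 hours and 9 minutes

Final answer: 3 hours and 9 minutes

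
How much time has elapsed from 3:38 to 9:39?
From 3:38 to 9:39:
(9 x 60 + 39) - (3 x 60 + 38) = 579 - 218 = 361 minutes
= 6 hours and 1 minute

Final answer: 6 hours and 1 minute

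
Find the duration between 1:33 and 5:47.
From 1:33 to 5:47:
(5 x 60 + 47) - (1 x 60 + 33) = 347 - 93 = 254 minutes
= 4 hours and 14 minutes

Final answer: 4 hours and 14 minutes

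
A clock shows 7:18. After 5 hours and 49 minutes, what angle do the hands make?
First find the time 5 hours and 49 minutes after 7:18.
Total minutes: 7 x 60 + 18 + 5 x 60 + 49 = 787.
787 mod 720 = 67 minutes = 1:07.
Now compute the angle at 1:07:
Hour hand: 1 x 30 + 7 x 0.5 = 33.5 degrees
Minute hand: 7 x 6 = 42 degrees
Difference: |33.5 - 42| = 8.5 degrees
The angle is 8.5 degrees

Final answer: 8.5 degrees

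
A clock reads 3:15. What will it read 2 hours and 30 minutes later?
Starting time: 3:15
Adding 30 minutes to 15 minutes: 15 + 30 = 45 minutes
Adding 2 hours: 3 + 2 = 5
Final time: 5:45

Final answer: 5:45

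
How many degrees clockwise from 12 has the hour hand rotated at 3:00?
The hour hand moves 30 degrees per hour and 0.5 degrees per minute.
At 3:00: (3) x 30 + 0 x 0.5 = 90 + 0 = 90 degrees

Final answer: 90 degrees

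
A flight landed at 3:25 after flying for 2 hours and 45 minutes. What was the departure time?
Starting time: 3:25 = 205 total minutes past 12:00
Subtracting: 2 hours and 45 minutes = 165 minutes
205 - 165 = 40 minutes
= 40 minutes past 12:00 = 12:40

Final answer: 12:40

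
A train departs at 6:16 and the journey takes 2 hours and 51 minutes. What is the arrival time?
Starting time: 6:16
Adding 51 minutes to 16 minutes: 16 + 51 = 67 minutes = 1 hour and 7 minutes
Adding 2 hours: 6 + 2 + 1 (carry) = 9
Final time: 9:07

Final answer: 9:07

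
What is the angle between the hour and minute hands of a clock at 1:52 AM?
Hour hand position: 1 x 30 + 52 x 0.5 = 56 degrees
Minute hand position: 52 x 6 = 312 degrees
Difference: |56 - 312| = 256 degrees
Since 256 > 180, the smaller angle is 360 - 256 = 104 degrees

Final answer: 104 degrees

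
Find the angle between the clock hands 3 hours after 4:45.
First find the time 3 hours after 4:45.
Total minutes: 4 x 60 + 45 + 3 x 60 + 0 = 465.
465 mod 720 = 465 minutes = 7:45.
Now compute the angle at 7:45:
Hour hand: 7 x 30 + 45 x 0.5 = 232.5 degrees
Minute hand: 45 x 6 = 270 degrees
Difference: |232.5 - 270| = 37.5 degrees
The angle is 37.5 degrees

Final answer: 37.5 degrees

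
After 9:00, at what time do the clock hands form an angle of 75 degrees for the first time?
At t minutes past 9:00, the hour hand is at 30 x 9 + 0.5t degrees and the minute hand is at 6t degrees.
The smaller angle between them is 75 degrees when |30H - 5.5t| = 75 or |30H - 5.5t| = 285.
With H = 9, solve 30 x 9 - 5.5t = +/- target for each target:
  t = (30 x 9 - 75) / 5.5 = 35.45
  t = (30 x 9 + 75) / 5.5 = 62.73 (outside (0, 60))
  t = (30 x 9 - 285) / 5.5 = -2.73 (outside (0, 60))
  t = (30 x 9 + 285) / 5.5 = 100.91 (outside (0, 60))
Valid solutions in (0, 60): {35.45} minutes.
The first occurrence is t = 35.45 minutes.
The hands form a 75-degree angle at 35.45 minutes past 9:00.

Final answer: 35.45 minutes past 9:00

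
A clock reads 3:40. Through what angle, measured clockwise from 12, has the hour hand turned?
The hour hand moves 30 degrees per hour and 0.5 degrees per minute.
At 3:40: (3) x 30 + 40 x 0.5 = 90 + 20 = 110 degrees

Final answer: 110 degrees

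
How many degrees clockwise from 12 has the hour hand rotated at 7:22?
The hour hand moves 30 degrees per hour and 0.5 degrees per minute.
At 7:22: (7) x 30 + 22 x 0.5 = 210 + 11 = 221 degrees

Final answer: 221 degrees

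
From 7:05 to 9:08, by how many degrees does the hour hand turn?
The hour hand moves 0.5 degrees per minute.
Time elapsed: 9:08 - 7:05 = 123 minutes
Angular displacement: 123 x 0.5 = 61.5 degrees

Final answer: 61.5 degrees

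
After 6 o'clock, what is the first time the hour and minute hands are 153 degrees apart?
At t minutes past 6:00, the hour hand is at 30 x 6 + 0.5t degrees and the minute hand is at 6t degrees.
The smaller angle between them is 153 degrees when |30H - 5.5t| = 153 or |30H - 5.5t| = 207.
With H = 6, solve 30 x 6 - 5.5t = +/- target for each target:
  t = (30 x 6 - 153) / 5.5 = 4.91
  t = (30 x 6 + 153) / 5.5 = 60.55 (outside (0, 60))
  t = (30 x 6 - 207) / 5.5 = -4.91 (outside (0, 60))
  t = (30 x 6 + 207) / 5.5 = 70.36 (outside (0, 60))
Valid solutions in (0, 60): {4.91} minutes.
The first occurrence is t = 4.91 minutes.
The hands form a 153-degree angle at 4.91 minutes past 6:00.

Final answer: 4.91 minutes past 6:00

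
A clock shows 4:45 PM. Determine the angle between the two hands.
Hour hand position: 4 x 30 + 45 x 0.5 = 142.5 degrees
Minute hand position: 45 x 6 = 270 degrees
Difference: |142.5 - 270| = 127.5 degrees
The angle between the hands is 127.5 degrees

Final answer: 127.5 degrees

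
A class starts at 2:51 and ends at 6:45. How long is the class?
From 2:51 to 6:45:
(6 x 60 + 45) - (2 x 60 + 51) = 405 - 171 = 234 minutes
= 3 hours and 54 minutes

Final answer: 3 hours and 54 minutes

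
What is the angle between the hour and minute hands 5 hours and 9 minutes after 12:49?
First find the time 5 hours and 9 minutes after 12:49.
Total minutes: 12 x 60 + 49 + 5 x 60 + 9 = 1078.
1078 mod 720 = 358 minutes = 5:58.
Now compute the angle at 5:58:
Hour hand: 5 x 30 + 58 x 0.5 = 179 degrees
Minute hand: 58 x 6 = 348 degrees
Difference: |179 - 348| = 169 degrees
The angle is 169 degrees

Final answer: 169 degrees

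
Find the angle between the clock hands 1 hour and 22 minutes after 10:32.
First find the time 1 hour and 22 minutes after 10:32.
Total minutes: 10 x 60 + 32 + 1 x 60 + 22 = 714.
714 mod 720 = 714 minutes = 11:54.
Now compute the angle at 11:54:
Hour hand: 11 x 30 + 54 x 0.5 = 357 degrees
Minute hand: 54 x 6 = 324 degrees
Difference: |357 - 324| = 33 degrees
The angle is 33 degrees

Final answer: 33 degrees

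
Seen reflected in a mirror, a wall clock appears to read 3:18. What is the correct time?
Reflection across the vertical (12-6) axis maps a hand at angle A degrees to (360 - A) degrees, which sends a reading of T minutes past 12:00 to (720 - T) minutes past 12:00.
Mirror reads 3:18 = 198 minutes past 12:00.
Actual time: (720 - 198) mod 720 = 522 minutes = 8:42.

Final answer: 8:42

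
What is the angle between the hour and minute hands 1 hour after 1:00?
First find the time 1 hour after 1:00.
Total minutes: 1 x 60 + 0 + 1 x 60 + 0 = 120.
120 mod 720 = 120 minutes = 2:00.
Now compute the angle at 2:00:
Hour hand: 2 x 30 + 0 x 0.5 = 60 degrees
Minute hand: 0 x 6 = 0 degrees
Difference: |60 - 0| = 60 degrees
The angle is 60 degrees

Final answer: 60 degrees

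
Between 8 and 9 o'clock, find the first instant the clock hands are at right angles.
At t minutes past 8:00, the hour hand is at 30 x 8 + 0.5t degrees and the minute hand is at 6t degrees.
The smaller angle between them is 90 degrees when |30H - 5.5t| = 90 or |30H - 5.5t| = 270.
With H = 8, solve 30 x 8 - 5.5t = +/- target for each target:
  t = (30 x 8 - 90) / 5.5 = 27.27
  t = (30 x 8 + 90) / 5.5 = 60 (outside (0, 60))
  t = (30 x 8 - 270) / 5.5 = -5.45 (outside (0, 60))
  t = (30 x 8 + 270) / 5.5 = 92.73 (outside (0, 60))
Valid solutions in (0, 60): {27.27} minutes.
First occurrence: t = 27.27 minutes.
The hands are at right angles at 27.27 minutes past 8:00.

Final answer: 27.27 minutes past 8:00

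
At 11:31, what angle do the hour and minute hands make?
Hour hand position: 11 x 30 + 31 x 0.5 = 345.5 degrees
Minute hand position: 31 x 6 = 186 degrees
Difference: |345.5 - 186| = 159.5 degrees
The angle between the hands is 159.5 degrees

Final answer: 159.5 degrees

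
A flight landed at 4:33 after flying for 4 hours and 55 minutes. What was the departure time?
Starting time: 4:33 = 273 total minutes past 12:00
Subtracting: 4 hours and 55 minutes = 295 minutes
273 - 295 = -22 (negative, add 12 hours = 720) = 698 minutes
= 11 hours and 38 minutes past 12:00 = 11:38

Final answer: 11:38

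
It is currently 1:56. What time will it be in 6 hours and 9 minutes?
Starting time: 1:56
Adding 9 minutes to 56 minutes: 56 + 9 = 65 minutes = 1 hour and 5 minutes
Adding 6 hours: 1 + 6 + 1 (carry) = 8
Final time: 8:05

Final answer: 8:05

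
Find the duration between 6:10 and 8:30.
From 6:10 to 8:30:
(8 x 60 + 30) - (6 x 60 + 10) = 510 - 370 = 140 minutes
= 2 hours and 20 minutes

Final answer: 2 hours and 20 minutes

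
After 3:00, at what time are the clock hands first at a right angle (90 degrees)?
At t minutes past 3:00, the hour hand is at 30 x 3 + 0.5t degrees and the minute hand is at 6t degrees.
The smaller angle between them is 90 degrees when |30H - 5.5t| = 90 or |30H - 5.5t| = 270.
With H = 3, solve 30 x 3 - 5.5t = +/- target for each target:
  t = (30 x 3 - 90) / 5.5 = 0 (outside (0, 60))
  t = (30 x 3 + 90) / 5.5 = 32.73
  t = (30 x 3 - 270) / 5.5 = -32.73 (outside (0, 60))
  t = (30 x 3 + 270) / 5.5 = 65.45 (outside (0, 60))
Valid solutions in (0, 60): {32.73} minutes.
First occurrence: t = 32.73 minutes.
The hands are at right angles at 32.73 minutes past 3:00.

Final answer: 32.73 minutes past 3:00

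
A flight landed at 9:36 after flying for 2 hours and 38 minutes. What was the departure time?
Starting time: 9:36 = 576 total minutes past 12:00
Subtracting: 2 hours and 38 minutes = 158 minutes
576 - 158 = 418 minutes
= 6 hours and 58 minutes past 12:00 = 6:58

Final answer: 6:58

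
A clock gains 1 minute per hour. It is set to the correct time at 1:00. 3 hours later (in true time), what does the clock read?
For every 60 true minutes, the faulty clock advances 60 + 1 = 61 minutes.
True elapsed: 3 hours = 180 minutes.
Faulty clock advances: 180 x 61/60 = 183 minutes (drift: 3 minutes ahead).
Shown time: 1:00 + 183 minutes = 4:03.

Final answer: 4:03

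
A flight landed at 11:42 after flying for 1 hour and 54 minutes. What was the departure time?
Starting time: 11:42 = 702 total minutes past 12:00
Subtracting: 1 hour and 54 minutes = 114 minutes
702 - 114 = 588 minutes
= 9 hours and 48 minutes past 12:00 = 9:48

Final answer: 9:48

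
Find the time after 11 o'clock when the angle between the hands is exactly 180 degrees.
For hands to be 180 degrees apart: |30H - 5.5t| = 180
With H = 11: t = (30 x 11 + 180)/5.5 = 92.73 or t = (30 x 11 - 180)/5.5 = 27.27
First valid solution (0 < t < 60): t = 27.27 minutes
The hands are opposite at 27.27 minutes past 11:00.

Final answer: 27.27 minutes past 11:00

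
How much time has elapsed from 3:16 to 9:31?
From 3:16 to 9:31:
(9 x 60 + 31) - (3 x 60 + 16) = 571 - 196 = 375 minutes
= 6 hours and 15 minutes

Final answer: 6 hours and 15 minutes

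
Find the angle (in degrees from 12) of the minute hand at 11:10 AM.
The minute hand moves 6 degrees per minute.
At 11:10: 10 x 6 = 60 degrees

Final answer: 60 degrees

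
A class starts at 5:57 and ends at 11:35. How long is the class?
From 5:57 to 11:35:
(11 x 60 + 35) - (5 x 60 + 57) = 695 - 357 = 338 minutes
= 5 hours and 38 minutes

Final answer: 5 hours and 38 minutes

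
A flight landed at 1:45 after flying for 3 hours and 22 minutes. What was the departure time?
Starting time: 1:45 = 105 total minutes past 12:00
Subtracting: 3 hours and 22 minutes = 202 minutes
105 - 202 = -97 (negative, add 12 hours = 720) = 623 minutes
= 10 hours and 23 minutes past 12:00 = 10:23

Final answer: 10:23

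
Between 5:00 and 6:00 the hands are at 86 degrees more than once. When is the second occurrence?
At t minutes past 5:00, the hour hand is at 30 x 5 + 0.5t degrees and the minute hand is at 6t degrees.
The smaller angle between them is 86 degrees when |30H - 5.5t| = 86 or |30H - 5.5t| = 274.
With H = 5, solve 30 x 5 - 5.5t = +/- target for each target:
  t = (30 x 5 - 86) / 5.5 = 11.64
  t = (30 x 5 + 86) / 5.5 = 42.91
  t = (30 x 5 - 274) / 5.5 = -22.55 (outside (0, 60))
  t = (30 x 5 + 274) / 5.5 = 77.09 (outside (0, 60))
Valid solutions in (0, 60): {11.64, 42.91} minutes.
The second occurrence is t = 42.91 minutes.
The hands form a 86-degree angle at 42.91 minutes past 5:00.

Final answer: 42.91 minutes past 5:00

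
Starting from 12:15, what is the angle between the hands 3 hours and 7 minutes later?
First find the time 3 hours and 7 minutes after 12:15.
Total minutes: 12 x 60 + 15 + 3 x 60 + 7 = 922.
922 mod 720 = 202 minutes = 3:22.
Now compute the angle at 3:22:
Hour hand: 3 x 30 + 22 x 0.5 = 101 degrees
Minute hand: 22 x 6 = 132 degrees
Difference: |101 - 132| = 31 degrees
The angle is 31 degrees

Final answer: 31 degrees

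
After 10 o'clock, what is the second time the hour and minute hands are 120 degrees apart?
At t minutes past 10:00, the hour hand is at 30 x 10 + 0.5t degrees and the minute hand is at 6t degrees.
The smaller angle between them is 120 degrees when |30H - 5.5t| = 120 or |30H - 5.5t| = 240.
With H = 10, solve 30 x 10 - 5.5t = +/- target for each target:
  t = (30 x 10 - 120) / 5.5 = 32.73
  t = (30 x 10 + 120) / 5.5 = 76.36 (outside (0, 60))
  t = (30 x 10 - 240) / 5.5 = 10.91
  t = (30 x 10 + 240) / 5.5 = 98.18 (outside (0, 60))
Valid solutions in (0, 60): {10.91, 32.73} minutes.
The second occurrence is t = 32.73 minutes.
The hands form a 120-degree angle at 32.73 minutes past 10:00.

Final answer: 32.73 minutes past 10:00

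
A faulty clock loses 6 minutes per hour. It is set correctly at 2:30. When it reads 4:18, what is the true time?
For every 60 true minutes, the faulty clock advances 54 minutes, so 1 faulty-clock minute corresponds to 60/54 true minutes.
From 2:30 to 4:18 on the faulty dial is 108 minutes.
True elapsed: 108 x 60/54 = 120 minutes = 2 hours.
True time: 2:30 + 2 hours = 4:30.

Final answer: 4:30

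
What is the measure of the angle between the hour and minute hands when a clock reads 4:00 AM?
Hour hand position: 4 x 30 + 0 x 0.5 = 120 degrees
Minute hand position: 0 x 6 = 0 degrees
Difference: |120 - 0| = 120 degrees
The angle between the hands is 120 degrees

Final answer: 120 degrees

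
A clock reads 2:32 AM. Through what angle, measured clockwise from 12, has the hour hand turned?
The hour hand moves 30 degrees per hour and 0.5 degrees per minute.
At 2:32: (2) x 30 + 32 x 0.5 = 60 + 16 = 76 degrees

Final answer: 76 degrees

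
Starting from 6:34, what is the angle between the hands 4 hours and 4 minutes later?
First find the time 4 hours and 4 minutes after 6:34.
Total minutes: 6 x 60 + 34 + 4 x 60 + 4 = 638.
638 mod 720 = 638 minutes = 10:38.
Now compute the angle at 10:38:
Hour hand: 10 x 30 + 38 x 0.5 = 319 degrees
Minute hand: 38 x 6 = 228 degrees
Difference: |319 - 228| = 91 degrees
The angle is 91 degrees

Final answer: 91 degrees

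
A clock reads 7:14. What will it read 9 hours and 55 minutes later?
Starting time: 7:14
Adding 55 minutes to 14 minutes: 14 + 55 = 69 minutes = 1 hour and 9 minutes
Adding 9 hours: 7 + 9 + 1 (carry) = 17 - 12 = 5
Final time: 5:09

Final answer: 5:09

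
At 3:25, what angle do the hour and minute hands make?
Hour hand position: 3 x 30 + 25 x 0.5 = 102.5 degrees
Minute hand position: 25 x 6 = 150 degrees
Difference: |102.5 - 150| = 47.5 degrees
The angle between the hands is 47.5 degrees

Final answer: 47.5 degrees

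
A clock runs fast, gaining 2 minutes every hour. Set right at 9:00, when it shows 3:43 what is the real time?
For every 60 true minutes, the faulty clock advances 62 minutes, so 1 faulty-clock minute corresponds to 60/62 true minutes.
From 9:00 to 3:43 on the faulty dial is 403 minutes.
True elapsed: 403 x 60/62 = 390 minutes = 6 hours and 30 minutes.
True time: 9:00 + 6 hours and 30 minutes = 3:30.

Final answer: 3:30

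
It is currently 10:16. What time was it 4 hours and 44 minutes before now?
Starting time: 10:16 = 616 total minutes past 12:00
Subtracting: 4 hours and 44 minutes = 284 minutes
616 - 284 = 332 minutes
= 5 hours and 32 minutes past 12:00 = 5:32

Final answer: 5:32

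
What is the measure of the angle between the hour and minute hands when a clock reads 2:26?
Hour hand position: 2 x 30 + 26 x 0.5 = 73 degrees
Minute hand position: 26 x 6 = 156 degrees
Difference: |73 - 156| = 83 degrees
The angle between the hands is 83 degrees

Final answer: 83 degrees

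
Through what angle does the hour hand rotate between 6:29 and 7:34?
The hour hand moves 0.5 degrees per minute.
Time elapsed: 7:34 - 6:29 = 65 minutes
Angular displacement: 65 x 0.5 = 32.5 degrees

Final answer: 32.5 degrees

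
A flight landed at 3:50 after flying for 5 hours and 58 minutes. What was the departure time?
Starting time: 3:50 = 230 total minutes past 12:00
Subtracting: 5 hours and 58 minutes = 358 minutes
230 - 358 = -128 (negative, add 12 hours = 720) = 592 minutes
= 9 hours and 52 minutes past 12:00 = 9:52

Final answer: 9:52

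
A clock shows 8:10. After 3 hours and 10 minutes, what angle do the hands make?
First find the time 3 hours and 10 minutes after 8:10.
Total minutes: 8 x 60 + 10 + 3 x 60 + 10 = 680.
680 mod 720 = 680 minutes = 11:20.
Now compute the angle at 11:20:
Hour hand: 11 x 30 + 20 x 0.5 = 340 degrees
Minute hand: 20 x 6 = 120 degrees
Difference: |340 - 120| = 220 degrees
Smaller angle: 360 - 220 = 140 degrees

Final answer: 140 degrees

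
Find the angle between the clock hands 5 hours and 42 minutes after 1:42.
First find the time 5 hours and 42 minutes after 1:42.
Total minutes: 1 x 60 + 42 + 5 x 60 + 42 = 444.
444 mod 720 = 444 minutes = 7:24.
Now compute the angle at 7:24:
Hour hand: 7 x 30 + 24 x 0.5 = 222 degrees
Minute hand: 24 x 6 = 144 degrees
Difference: |222 - 144| = 78 degrees
The angle is 78 degrees

Final answer: 78 degrees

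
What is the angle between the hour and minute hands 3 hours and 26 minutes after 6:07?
First find the time 3 hours and 26 minutes after 6:07.
Total minutes: 6 x 60 + 7 + 3 x 60 + 26 = 573.
573 mod 720 = 573 minutes = 9:33.
Now compute the angle at 9:33:
Hour hand: 9 x 30 + 33 x 0.5 = 286.5 degrees
Minute hand: 33 x 6 = 198 degrees
Difference: |286.5 - 198| = 88.5 degrees
The angle is 88.5 degrees

Final answer: 88.5 degrees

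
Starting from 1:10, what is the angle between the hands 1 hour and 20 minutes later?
First find the time 1 hour and 20 minutes after 1:10.
Total minutes: 1 x 60 + 10 + 1 x 60 + 20 = 150.
150 mod 720 = 150 minutes = 2:30.
Now compute the angle at 2:30:
Hour hand: 2 x 30 + 30 x 0.5 = 75 degrees
Minute hand: 30 x 6 = 180 degrees
Difference: |75 - 180| = 105 degrees
The angle is 105 degrees

Final answer: 105 degrees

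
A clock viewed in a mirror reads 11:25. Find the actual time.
Reflection across the vertical (12-6) axis maps a hand at angle A degrees to (360 - A) degrees, which sends a reading of T minutes past 12:00 to (720 - T) minutes past 12:00.
Mirror reads 11:25 = 685 minutes past 12:00.
Actual time: (720 - 685) mod 720 = 35 minutes = 12:35.

Final answer: 12:35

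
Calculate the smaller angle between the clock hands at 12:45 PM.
Hour hand position: 0 x 30 + 45 x 0.5 = 22.5 degrees
Minute hand position: 45 x 6 = 270 degrees
Difference: |22.5 - 270| = 247.5 degrees
Since 247.5 > 180, the smaller angle is 360 - 247.5 = 112.5 degrees

Final answer: 112.5 degrees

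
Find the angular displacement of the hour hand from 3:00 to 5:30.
The hour hand moves 0.5 degrees per minute.
Time elapsed: 5:30 - 3:00 = 150 minutes
Angular displacement: 150 x 0.5 = 75 degrees

Final answer: 75 degrees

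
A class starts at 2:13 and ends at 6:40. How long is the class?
From 2:13 to 6:40:
(6 x 60 + 40) - (2 x 60 + 13) = 400 - 133 = 267 minutes
= 4 hours and 27 minutes

Final answer: 4 hours and 27 minutes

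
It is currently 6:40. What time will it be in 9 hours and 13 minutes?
Starting time: 6:40
Adding 13 minutes to 40 minutes: 40 + 13 = 53 minutes
Adding 9 hours: 6 + 9 = 15 - 12 = 3
Final time: 3:53

Final answer: 3:53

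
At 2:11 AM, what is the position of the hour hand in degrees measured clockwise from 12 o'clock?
The hour hand moves 30 degrees per hour and 0.5 degrees per minute.
At 2:11: (2) x 30 + 11 x 0.5 = 60 + 5.5 = 65.5 degrees

Final answer: 65.5 degrees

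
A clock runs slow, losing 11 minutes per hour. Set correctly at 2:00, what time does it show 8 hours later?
For every 60 true minutes, the faulty clock advances 60 - 11 = 49 minutes.
True elapsed: 8 hours = 480 minutes.
Faulty clock advances: 480 x 49/60 = 392 minutes (drift: 88 minutes behind).
Shown time: 2:00 + 392 minutes = 8:32.

Final answer: 8:32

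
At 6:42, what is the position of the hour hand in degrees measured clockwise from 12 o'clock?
The hour hand moves 30 degrees per hour and 0.5 degrees per minute.
At 6:42: (6) x 30 + 42 x 0.5 = 180 + 21 = 201 degrees

Final answer: 201 degrees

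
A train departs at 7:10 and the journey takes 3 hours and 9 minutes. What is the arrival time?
Starting time: 7:10
Adding 9 minutes to 10 minutes: 10 + 9 = 19 minutes
Adding 3 hours: 7 + 3 = 10
Final time: 10:19

Final answer: 10:19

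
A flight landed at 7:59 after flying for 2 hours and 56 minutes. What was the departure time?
Starting time: 7:59 = 479 total minutes past 12:00
Subtracting: 2 hours and 56 minutes = 176 minutes
479 - 176 = 303 minutes
= 5 hours and 3 minutes past 12:00 = 5:03

Final answer: 5:03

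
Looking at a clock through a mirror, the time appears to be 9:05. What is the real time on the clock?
Reflection across the vertical (12-6) axis maps a hand at angle A degrees to (360 - A) degrees, which sends a reading of T minutes past 12:00 to (720 - T) minutes past 12:00.
Mirror reads 9:05 = 545 minutes past 12:00.
Actual time: (720 - 545) mod 720 = 175 minutes = 2:55.

Final answer: 2:55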